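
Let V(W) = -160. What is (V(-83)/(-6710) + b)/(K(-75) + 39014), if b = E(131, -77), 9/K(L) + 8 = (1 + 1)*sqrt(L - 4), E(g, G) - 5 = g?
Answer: 1353130035456/388099298501695 + 1642896*I*sqrt(79)/388099298501695 ≈ 0.0034866 + 3.7625e-8*I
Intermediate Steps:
E(g, G) = 5 + g
K(L) = 9/(-8 + 2*sqrt(-4 + L)) (K(L) = 9/(-8 + (1 + 1)*sqrt(L - 4)) = 9/(-8 + 2*sqrt(-4 + L)))
b = 136 (b = 5 + 131 = 136)
(V(-83)/(-6710) + b)/(K(-75) + 39014) = (-160/(-6710) + 136)/(9/(2*(-4 + sqrt(-4 - 75))) + 39014) = (-160*(-1/6710) + 136)/(9/(2*(-4 + sqrt(-79))) + 39014) = (16/671 + 136)/(9/(2*(-4 + I*sqrt(79))) + 39014) = 91272/(671*(39014 + 9/(2*(-4 + I*sqrt(79)))))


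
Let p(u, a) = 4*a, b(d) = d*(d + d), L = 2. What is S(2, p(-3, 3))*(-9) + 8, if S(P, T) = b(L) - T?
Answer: 44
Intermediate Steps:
b(d) = 2*d² (b(d) = d*(2*d) = 2*d²)
S(P, T) = 8 - T (S(P, T) = 2*2² - T = 2*4 - T = 8 - T)
S(2, p(-3, 3))*(-9) + 8 = (8 - 4*3)*(-9) + 8 = (8 - 1*12)*(-9) + 8 = (8 - 12)*(-9) + 8 = -4*(-9) + 8 = 36 + 8 = 44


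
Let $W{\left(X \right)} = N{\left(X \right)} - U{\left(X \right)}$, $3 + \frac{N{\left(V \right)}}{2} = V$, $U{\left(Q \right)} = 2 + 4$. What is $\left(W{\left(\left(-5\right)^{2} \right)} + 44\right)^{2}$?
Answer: $6724$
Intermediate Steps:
$U{\left(Q \right)} = 6$
$N{\left(V \right)} = -6 + 2 V$
$W{\left(X \right)} = -12 + 2 X$ ($W{\left(X \right)} = \left(-6 + 2 X\right) - 6 = -12 + 2 X$)
$\left(W{\left(\left(-5\right)^{2} \right)} + 44\right)^{2} = \left(\left(-12 + 2 \left(-5\right)^{2}\right) + 44\right)^{2} = \left(\left(-12 + 2 \cdot 25\right) + 44\right)^{2} = \left(\left(-12 + 50\right) + 44\right)^{2} = \left(38 + 44\right)^{2} = 82^{2} = 6724$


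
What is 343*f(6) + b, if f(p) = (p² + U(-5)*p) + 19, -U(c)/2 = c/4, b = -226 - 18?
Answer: 23766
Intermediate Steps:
b = -244
U(c) = -c/2 (U(c) = -2*c/4 = -c/2)
f(p) = 19 + p² + 5*p/2 (f(p) = (p² + (-½*(-5))*p) + 19 = (p² + 5*p/2) + 19 = 19 + p² + 5*p/2)
343*f(6) + b = 343*(19 + 6² + (5/2)*6) - 244 = 343*(19 + 36 + 15) - 244 = 343*70 - 244 = 24010 - 244 = 23766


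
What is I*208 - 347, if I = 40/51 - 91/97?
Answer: -1874897/4947 ≈ -379.00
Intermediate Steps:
I = -761/4947 (I = 40*(1/51) - 91*1/97 = 40/51 - 91/97 = -761/4947 ≈ -0.15383)
I*208 - 347 = -761/4947*208 - 347 = -158288/4947 - 347 = -1874897/4947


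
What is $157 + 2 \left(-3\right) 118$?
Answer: $-551$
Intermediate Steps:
$157 + 2 \left(-3\right) 118 = 157 - 708 = -551$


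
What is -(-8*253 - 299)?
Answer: 2323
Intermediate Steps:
-(-8*253 - 299) = -(-2024 - 299) = -1*(-2323) = 2323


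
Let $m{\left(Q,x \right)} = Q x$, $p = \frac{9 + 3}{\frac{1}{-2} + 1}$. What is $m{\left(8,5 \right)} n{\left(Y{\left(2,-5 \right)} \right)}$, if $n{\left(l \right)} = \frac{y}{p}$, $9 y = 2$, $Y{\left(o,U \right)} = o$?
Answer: $\frac{10}{27} \approx 0.37037$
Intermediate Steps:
$p = 24$ ($p = \frac{12}{- \frac{1}{2} + 1} = 12 \frac{1}{\frac{1}{2}} = 12 \cdot 2 = 24$)
$y = \frac{2}{9}$ ($y = \frac{1}{9} \cdot 2 = \frac{2}{9} \approx 0.22222$)
$n{\left(l \right)} = \frac{1}{108}$ ($n{\left(l \right)} = \frac{2}{9 \cdot 24} = \frac{2}{9} \cdot \frac{1}{24} = \frac{1}{108}$)
$m{\left(8,5 \right)} n{\left(Y{\left(2,-5 \right)} \right)} = 8 \cdot 5 \cdot \frac{1}{108} = 40 \cdot \frac{1}{108} = \frac{10}{27}$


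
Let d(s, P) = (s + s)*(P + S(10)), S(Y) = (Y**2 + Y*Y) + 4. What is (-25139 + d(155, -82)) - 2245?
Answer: 10436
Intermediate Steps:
S(Y) = 4 + 2*Y**2 (S(Y) = (Y**2 + Y**2) + 4 = 2*Y**2 + 4 = 4 + 2*Y**2)
d(s, P) = 2*s*(204 + P) (d(s, P) = (s + s)*(P + (4 + 2*10**2)) = (2*s)*(P + (4 + 2*100)) = (2*s)*(P + (4 + 200)) = (2*s)*(P + 204) = (2*s)*(204 + P) = 2*s*(204 + P))
(-25139 + d(155, -82)) - 2245 = (-25139 + 2*155*(204 - 82)) - 2245 = (-25139 + 2*155*122) - 2245 = (-25139 + 37820) - 2245 = 12681 - 2245 = 10436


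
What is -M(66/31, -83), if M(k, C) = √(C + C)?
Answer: -I*√166 ≈ -12.884*I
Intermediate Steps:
M(k, C) = √2*√C (M(k, C) = √(2*C) = √2*√C)
-M(66/31, -83) = -√2*√(-83) = -√2*I*√83 = -I*√166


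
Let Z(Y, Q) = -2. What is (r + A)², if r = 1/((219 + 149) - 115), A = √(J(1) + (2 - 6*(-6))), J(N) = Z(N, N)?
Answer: 2307361/64009 ≈ 36.047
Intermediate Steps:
J(N) = -2
A = 6 (A = √(-2 + (2 - 6*(-6))) = √(-2 + (2 + 36)) = √(-2 + 38) = √36 = 6)
r = 1/253 (r = 1/(368 - 115) = 1/253 ≈ 0.0039526)
(r + A)² = (1/253 + 6)² = (1519/253)² = 2307361/64009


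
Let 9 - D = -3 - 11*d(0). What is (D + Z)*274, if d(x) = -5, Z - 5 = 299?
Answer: 71514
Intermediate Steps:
Z = 304 (Z = 5 + 299 = 304)
D = -43 (D = 9 - (-3 - 11*(-5)) = 9 - (-3 + 55) = 9 - 1*52 = 9 - 52 = -43)
(D + Z)*274 = (-43 + 304)*274 = 261*274 = 71514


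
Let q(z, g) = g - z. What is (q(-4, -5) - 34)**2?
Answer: 1225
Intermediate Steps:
(q(-4, -5) - 34)**2 = ((-5 - 1*(-4)) - 34)**2 = ((-5 + 4) - 34)**2 = (-1 - 34)**2 = (-35)**2 = 1225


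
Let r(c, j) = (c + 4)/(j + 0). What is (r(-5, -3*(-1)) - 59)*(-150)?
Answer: 8900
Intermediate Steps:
r(c, j) = (4 + c)/j
(r(-5, -3*(-1)) - 59)*(-150) = ((4 - 5)/((-3*(-1))) - 59)*(-150) = (-1/3 - 59)*(-150) = ((⅓)*(-1) - 59)*(-150) = (-⅓ - 59)*(-150) = -178/3*(-150) = 8900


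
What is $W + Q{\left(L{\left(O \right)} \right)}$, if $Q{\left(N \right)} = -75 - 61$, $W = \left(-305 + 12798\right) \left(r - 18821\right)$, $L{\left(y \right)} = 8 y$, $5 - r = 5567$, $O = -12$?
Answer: $-304616955$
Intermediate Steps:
$r = -5562$ ($r = 5 - 5567 = -5562$)
$W = -304616819$ ($W = \left(-305 + 12798\right) \left(-5562 - 18821\right) = 12493 \left(-24383\right) = -304616819$)
$Q{\left(N \right)} = -136$ ($Q{\left(N \right)} = -75 - 61 = -136$)
$W + Q{\left(L{\left(O \right)} \right)} = -304616819 - 136 = -304616955$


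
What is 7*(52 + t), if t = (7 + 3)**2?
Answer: 1064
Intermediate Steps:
t = 100 (t = 10**2 = 100)
7*(52 + t) = 7*(52 + 100) = 7*152 = 1064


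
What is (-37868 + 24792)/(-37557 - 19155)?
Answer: 3269/14178 ≈ 0.23057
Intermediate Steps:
(-37868 + 24792)/(-37557 - 19155) = -13076/(-56712) = -13076*(-1/56712) = 3269/14178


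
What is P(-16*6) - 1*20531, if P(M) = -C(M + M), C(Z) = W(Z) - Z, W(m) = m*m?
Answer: -57587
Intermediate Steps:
W(m) = m²
C(Z) = Z² - Z
P(M) = -2*M*(-1 + 2*M) (P(M) = -(M + M)*(-1 + (M + M)) = -2*M*(-1 + 2*M))
P(-16*6) - 1*20531 = 2*(-16*6)*(1 - (-32)*6) - 1*20531 = 2*(-96)*(1 - 2*(-96)) - 20531 = 2*(-96)*(1 + 192) - 20531 = 2*(-96)*193 - 20531 = -37056 - 20531 = -57587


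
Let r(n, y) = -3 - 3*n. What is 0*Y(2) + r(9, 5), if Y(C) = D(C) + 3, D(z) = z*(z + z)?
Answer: -30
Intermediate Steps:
D(z) = 2*z² (D(z) = z*(2*z) = 2*z²)
Y(C) = 3 + 2*C² (Y(C) = 2*C² + 3 = 3 + 2*C²)
0*Y(2) + r(9, 5) = 0*(3 + 2*2²) + (-3 - 3*9) = 0*(3 + 2*4) + (-3 - 27) = 0*(3 + 8) - 30 = 0*11 - 30 = 0 - 30 = -30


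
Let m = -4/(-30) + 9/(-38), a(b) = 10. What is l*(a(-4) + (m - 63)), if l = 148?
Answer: -2239906/285 ≈ -7859.3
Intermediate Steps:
m = -59/570 (m = -4*(-1/30) + 9*(-1/38) = 2/15 - 9/38 = -59/570 ≈ -0.10351)
l*(a(-4) + (m - 63)) = 148*(10 + (-59/570 - 63)) = 148*(10 - 35969/570) = 148*(-30269/570) = -2239906/285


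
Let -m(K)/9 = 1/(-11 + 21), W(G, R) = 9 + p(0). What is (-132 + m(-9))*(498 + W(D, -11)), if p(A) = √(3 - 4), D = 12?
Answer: -673803/10 - 1329*I/10 ≈ -67380.0 - 132.9*I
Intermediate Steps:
p(A) = I (p(A) = √(-1) = I)
W(G, R) = 9 + I
m(K) = -9/10 (m(K) = -9/(-11 + 21) = -9/10)
(-132 + m(-9))*(498 + W(D, -11)) = (-132 - 9/10)*(498 + (9 + I)) = -1329*(507 + I)/10 = -673803/10 - 1329*I/10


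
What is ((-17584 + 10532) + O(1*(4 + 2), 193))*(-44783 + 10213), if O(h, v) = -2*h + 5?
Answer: 244029630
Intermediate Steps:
O(h, v) = 5 - 2*h
((-17584 + 10532) + O(1*(4 + 2), 193))*(-44783 + 10213) = ((-17584 + 10532) + (5 - 2*(4 + 2)))*(-44783 + 10213) = (-7052 + (5 - 2*6))*(-34570) = (-7052 + (5 - 12))*(-34570) = (-7052 - 7)*(-34570) = -7059*(-34570) = 244029630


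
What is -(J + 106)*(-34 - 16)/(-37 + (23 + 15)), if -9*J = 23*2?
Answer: 45400/9 ≈ 5044.4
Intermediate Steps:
J = -46/9 (J = -23*2/9 = -⅑*46 = -46/9 ≈ -5.1111)
-(J + 106)*(-34 - 16)/(-37 + (23 + 15)) = -(-46/9 + 106)*(-34 - 16)/(-37 + (23 + 15)) = -908*(-50/(-37 + 38))/9 = -908*(-50/1)/9 = -908*(-50*1)/9 = -908*(-50)/9 = -1*(-45400/9) = 45400/9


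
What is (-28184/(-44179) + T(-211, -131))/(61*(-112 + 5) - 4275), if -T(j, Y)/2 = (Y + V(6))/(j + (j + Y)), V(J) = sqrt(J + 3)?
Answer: -2137964/131951760787 ≈ -1.6203e-5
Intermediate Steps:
V(J) = sqrt(3 + J)
T(j, Y) = -2*(3 + Y)/(Y + 2*j) (T(j, Y) = -2*(Y + sqrt(3 + 6))/(j + (j + Y)) = -2*(Y + sqrt(9))/(j + (Y + j)) = -2*(Y + 3)/(Y + 2*j) = -2*(3 + Y)/(Y + 2*j))
(-28184/(-44179) + T(-211, -131))/(61*(-112 + 5) - 4275) = (-28184/(-44179) + 2*(-3 - 1*(-131))/(-131 + 2*(-211)))/(61*(-112 + 5) - 4275) = (-28184*(-1/44179) + 2*(-3 + 131)/(-131 - 422))/(61*(-107) - 4275) = (28184/44179 + 2*128/(-553))/(-6527 - 4275) = (28184/44179 + 2*(-1/553)*128)/(-10802) = (28184/44179 - 256/553)*(-1/10802) = (4275928/24430987)*(-1/10802) = -2137964/131951760787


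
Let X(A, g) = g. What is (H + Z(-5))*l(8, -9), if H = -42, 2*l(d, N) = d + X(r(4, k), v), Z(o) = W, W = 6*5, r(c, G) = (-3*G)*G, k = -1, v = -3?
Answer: -30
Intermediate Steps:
r(c, G) = -3*G²
W = 30
Z(o) = 30
l(d, N) = -3/2 + d/2 (l(d, N) = (d - 3)/2 = (-3 + d)/2 = -3/2 + d/2)
(H + Z(-5))*l(8, -9) = (-42 + 30)*(-3/2 + (½)*8) = -12*(-3/2 + 4) = -12*5/2 = -30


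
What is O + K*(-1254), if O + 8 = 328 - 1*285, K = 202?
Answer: -253273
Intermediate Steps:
O = 35 (O = -8 + (328 - 1*285) = -8 + (328 - 285) = -8 + 43 = 35)
O + K*(-1254) = 35 + 202*(-1254) = 35 - 253308 = -253273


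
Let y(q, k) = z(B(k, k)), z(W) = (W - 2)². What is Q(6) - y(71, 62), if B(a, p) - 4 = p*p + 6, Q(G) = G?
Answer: -14837898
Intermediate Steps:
B(a, p) = 10 + p² (B(a, p) = 4 + (p*p + 6) = 4 + (p² + 6) = 4 + (6 + p²) = 10 + p²)
z(W) = (-2 + W)²
y(q, k) = (8 + k²)² (y(q, k) = (-2 + (10 + k²))² = (8 + k²)²)
Q(6) - y(71, 62) = 6 - (8 + 62²)² = 6 - (8 + 3844)² = 6 - 1*3852² = 6 - 1*14837904 = 6 - 14837904 = -14837898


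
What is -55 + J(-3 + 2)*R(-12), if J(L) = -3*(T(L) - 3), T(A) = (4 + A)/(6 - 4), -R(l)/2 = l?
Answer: 53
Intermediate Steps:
R(l) = -2*l
T(A) = 2 + A/2 (T(A) = (4 + A)/2 = (4 + A)*(½) = 2 + A/2)
J(L) = 3 - 3*L/2 (J(L) = -3*((2 + L/2) - 3) = -3*(-1 + L/2) = 3 - 3*L/2)
-55 + J(-3 + 2)*R(-12) = -55 + (3 - 3*(-3 + 2)/2)*(-2*(-12)) = -55 + (3 - 3/2*(-1))*24 = -55 + (3 + 3/2)*24 = -55 + (9/2)*24 = -55 + 108 = 53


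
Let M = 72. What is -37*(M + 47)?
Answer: -4403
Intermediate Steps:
-37*(M + 47) = -37*(72 + 47) = -37*119 = -4403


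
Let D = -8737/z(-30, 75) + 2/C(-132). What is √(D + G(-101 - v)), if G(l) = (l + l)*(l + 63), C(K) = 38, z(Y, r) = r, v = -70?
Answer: 2*I*√42652074/285 ≈ 45.831*I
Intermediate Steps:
D = -165928/1425 (D = -8737/75 + 2/38 = -8737*1/75 + 2*(1/38) = -8737/75 + 1/19 = -165928/1425 ≈ -116.44)
G(l) = 2*l*(63 + l) (G(l) = (2*l)*(63 + l) = 2*l*(63 + l))
√(D + G(-101 - v)) = √(-165928/1425 + 2*(-101 - 1*(-70))*(63 + (-101 - 1*(-70)))) = √(-165928/1425 + 2*(-101 + 70)*(63 + (-101 + 70))) = √(-165928/1425 + 2*(-31)*(63 - 31)) = √(-165928/1425 + 2*(-31)*32) = √(-165928/1425 - 1984) = √(-2993128/1425) = 2*I*√42652074/285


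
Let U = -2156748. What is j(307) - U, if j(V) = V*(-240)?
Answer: 2083068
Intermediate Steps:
j(V) = -240*V
j(307) - U = -240*307 - 1*(-2156748) = -73680 + 2156748 = 2083068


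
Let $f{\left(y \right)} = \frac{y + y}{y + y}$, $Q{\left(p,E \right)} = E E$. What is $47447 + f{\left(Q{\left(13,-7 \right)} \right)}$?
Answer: $47448$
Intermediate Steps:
$Q{\left(p,E \right)} = E^{2}$
$f{\left(y \right)} = 1$ ($f{\left(y \right)} = \frac{2 y}{2 y} = 2 y \frac{1}{2 y} = 1$)
$47447 + f{\left(Q{\left(13,-7 \right)} \right)} = 47447 + 1 = 47448$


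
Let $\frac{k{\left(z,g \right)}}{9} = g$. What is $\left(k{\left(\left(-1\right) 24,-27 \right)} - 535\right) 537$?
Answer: $-417786$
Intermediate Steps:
$k{\left(z,g \right)} = 9 g$
$\left(k{\left(\left(-1\right) 24,-27 \right)} - 535\right) 537 = \left(9 \left(-27\right) - 535\right) 537 = \left(-243 - 535\right) 537 = \left(-778\right) 537 = -417786$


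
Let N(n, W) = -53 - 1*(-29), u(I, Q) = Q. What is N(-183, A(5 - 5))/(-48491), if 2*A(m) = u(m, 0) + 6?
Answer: 24/48491 ≈ 0.00049494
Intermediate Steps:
A(m) = 3 (A(m) = (0 + 6)/2 = (1/2)*6 = 3)
N(n, W) = -24 (N(n, W) = -53 + 29 = -24)
N(-183, A(5 - 5))/(-48491) = -24/(-48491) = -24*(-1/48491) = 24/48491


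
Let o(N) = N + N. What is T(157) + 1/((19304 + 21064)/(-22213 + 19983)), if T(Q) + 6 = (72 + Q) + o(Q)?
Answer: 10837693/20184 ≈ 536.94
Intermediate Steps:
o(N) = 2*N
T(Q) = 66 + 3*Q (T(Q) = -6 + ((72 + Q) + 2*Q) = -6 + (72 + 3*Q) = 66 + 3*Q)
T(157) + 1/((19304 + 21064)/(-22213 + 19983)) = (66 + 3*157) + 1/((19304 + 21064)/(-22213 + 19983)) = (66 + 471) + 1/(40368/(-2230)) = 537 + 1/(40368*(-1/2230)) = 537 + 1/(-20184/1115) = 537 - 1115/20184 = 10837693/20184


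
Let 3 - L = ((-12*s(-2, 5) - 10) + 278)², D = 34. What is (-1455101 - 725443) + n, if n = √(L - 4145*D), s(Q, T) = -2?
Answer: -2180544 + I*√226191 ≈ -2.1805e+6 + 475.6*I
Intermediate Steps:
L = -85261 (L = 3 - ((-12*(-2) - 10) + 278)² = 3 - ((24 - 10) + 278)² = 3 - (14 + 278)² = 3 - 1*292² = 3 - 1*85264 = 3 - 85264 = -85261)
n = I*√226191 (n = √(-85261 - 4145*34) = √(-85261 - 140930) = √(-226191) = I*√226191 ≈ 475.6*I)
(-1455101 - 725443) + n = (-1455101 - 725443) + I*√226191 = -2180544 + I*√226191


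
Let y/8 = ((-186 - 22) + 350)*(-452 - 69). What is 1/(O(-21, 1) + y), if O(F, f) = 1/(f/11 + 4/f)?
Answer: -45/26633509 ≈ -1.6896e-6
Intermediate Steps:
O(F, f) = 1/(4/f + f/11) (O(F, f) = 1/(f*(1/11) + 4/f) = 1/(f/11 + 4/f) = 1/(4/f + f/11))
y = -591856 (y = 8*(((-186 - 22) + 350)*(-452 - 69)) = 8*((-208 + 350)*(-521)) = 8*(142*(-521)) = 8*(-73982) = -591856)
1/(O(-21, 1) + y) = 1/(11*1/(44 + 1²) - 591856) = 1/(11*1/(44 + 1) - 591856) = 1/(11*1/45 - 591856) = 1/(11*1*(1/45) - 591856) = 1/(11/45 - 591856) = 1/(-26633509/45) = -45/26633509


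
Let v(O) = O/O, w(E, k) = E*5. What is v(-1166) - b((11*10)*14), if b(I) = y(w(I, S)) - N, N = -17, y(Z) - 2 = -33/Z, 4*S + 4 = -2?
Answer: -12597/700 ≈ -17.996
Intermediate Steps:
S = -3/2 (S = -1 + (¼)*(-2) = -1 - ½ = -3/2 ≈ -1.5000)
w(E, k) = 5*E
y(Z) = 2 - 33/Z
b(I) = 19 - 33/(5*I) (b(I) = (2 - 33*1/(5*I)) - 1*(-17) = (2 - 33/(5*I)) + 17 = 19 - 33/(5*I))
v(O) = 1
v(-1166) - b((11*10)*14) = 1 - (19 - 33/(5*((11*10)*14))) = 1 - (19 - 33/(5*(110*14))) = 1 - (19 - 33/5/1540) = 1 - (19 - 33/5*1/1540) = 1 - (19 - 3/700) = 1 - 1*13297/700 = 1 - 13297/700 = -12597/700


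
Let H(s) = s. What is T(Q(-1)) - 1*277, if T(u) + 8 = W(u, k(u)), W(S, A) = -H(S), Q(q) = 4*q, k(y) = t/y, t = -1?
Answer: -281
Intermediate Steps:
k(y) = -1/y
W(S, A) = -S
T(u) = -8 - u
T(Q(-1)) - 1*277 = (-8 - 4*(-1)) - 1*277 = (-8 - 1*(-4)) - 277 = (-8 + 4) - 277 = -4 - 277 = -281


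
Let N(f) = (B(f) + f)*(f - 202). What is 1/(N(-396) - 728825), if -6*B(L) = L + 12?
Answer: -1/530289 ≈ -1.8858e-6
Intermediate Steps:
B(L) = -2 - L/6 (B(L) = -(L + 12)/6 = -(12 + L)/6 = -2 - L/6)
N(f) = (-202 + f)*(-2 + 5*f/6) (N(f) = ((-2 - f/6) + f)*(f - 202) = (-2 + 5*f/6)*(-202 + f) = (-202 + f)*(-2 + 5*f/6))
1/(N(-396) - 728825) = 1/((404 - 511/3*(-396) + (⅚)*(-396)²) - 728825) = 1/((404 + 67452 + (⅚)*156816) - 728825) = 1/((404 + 67452 + 130680) - 728825) = 1/(198536 - 728825) = 1/(-530289) = -1/530289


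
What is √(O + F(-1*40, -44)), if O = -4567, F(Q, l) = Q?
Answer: I*√4607 ≈ 67.875*I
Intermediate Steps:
√(O + F(-1*40, -44)) = √(-4567 - 1*40) = √(-4567 - 40) = √(-4607) = I*√4607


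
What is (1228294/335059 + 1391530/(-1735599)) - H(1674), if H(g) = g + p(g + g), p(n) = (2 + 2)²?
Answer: -981116849238454/581528065341 ≈ -1687.1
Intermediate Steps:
p(n) = 16 (p(n) = 4² = 16)
H(g) = 16 + g (H(g) = g + 16 = 16 + g)
(1228294/335059 + 1391530/(-1735599)) - H(1674) = (1228294/335059 + 1391530/(-1735599)) - (16 + 1674) = (1228294*(1/335059) + 1391530*(-1/1735599)) - 1*1690 = (1228294/335059 - 1391530/1735599) - 1690 = 1665581187836/581528065341 - 1690 = -981116849238454/581528065341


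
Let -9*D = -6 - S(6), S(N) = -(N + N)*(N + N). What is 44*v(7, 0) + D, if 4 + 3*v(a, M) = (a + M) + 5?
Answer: 102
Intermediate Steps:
S(N) = -4*N² (S(N) = -2*N*2*N = -4*N²)
v(a, M) = ⅓ + M/3 + a/3 (v(a, M) = -4/3 + ((a + M) + 5)/3 = -4/3 + ((M + a) + 5)/3 = -4/3 + (5 + M + a)/3 = -4/3 + (5/3 + M/3 + a/3) = ⅓ + M/3 + a/3)
D = -46/3 (D = -(-6 - (-4)*6²)/9 = -(-6 - (-4)*36)/9 = -(-6 - 1*(-144))/9 = -(-6 + 144)/9 = -⅑*138 = -46/3 ≈ -15.333)
44*v(7, 0) + D = 44*(⅓ + (⅓)*0 + (⅓)*7) - 46/3 = 44*(⅓ + 0 + 7/3) - 46/3 = 44*(8/3) - 46/3 = 352/3 - 46/3 = 102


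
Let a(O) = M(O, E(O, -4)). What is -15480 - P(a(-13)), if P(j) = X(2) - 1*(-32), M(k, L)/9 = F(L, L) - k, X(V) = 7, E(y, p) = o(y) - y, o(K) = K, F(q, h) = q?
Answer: -15519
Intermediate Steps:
E(y, p) = 0 (E(y, p) = y - y = 0)
M(k, L) = -9*k + 9*L (M(k, L) = 9*(L - k) = -9*k + 9*L)
a(O) = -9*O (a(O) = -9*O + 9*0 = -9*O + 0 = -9*O)
P(j) = 39 (P(j) = 7 - 1*(-32) = 7 + 32 = 39)
-15480 - P(a(-13)) = -15480 - 1*39 = -15480 - 39 = -15519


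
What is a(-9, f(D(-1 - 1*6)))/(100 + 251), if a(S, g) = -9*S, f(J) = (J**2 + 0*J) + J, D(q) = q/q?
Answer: 3/13 ≈ 0.23077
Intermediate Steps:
D(q) = 1
f(J) = J + J**2 (f(J) = (J**2 + 0) + J = J**2 + J = J + J**2)
a(-9, f(D(-1 - 1*6)))/(100 + 251) = (-9*(-9))/(100 + 251) = 81/351 = (1/351)*81 = 3/13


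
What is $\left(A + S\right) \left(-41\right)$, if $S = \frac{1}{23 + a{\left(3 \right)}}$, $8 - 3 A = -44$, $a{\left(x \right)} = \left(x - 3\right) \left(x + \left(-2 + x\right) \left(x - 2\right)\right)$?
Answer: $- \frac{49159}{69} \approx -712.45$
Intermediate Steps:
$a{\left(x \right)} = \left(-3 + x\right) \left(x + \left(-2 + x\right)^{2}\right)$ ($a{\left(x \right)} = \left(-3 + x\right) \left(x + \left(-2 + x\right) \left(-2 + x\right)\right) = \left(-3 + x\right) \left(x + \left(-2 + x\right)^{2}\right)$)
$A = \frac{52}{3}$ ($A = \frac{8}{3} - - \frac{44}{3} = \frac{8}{3} + \frac{44}{3} = \frac{52}{3} \approx 17.333$)
$S = \frac{1}{23}$ ($S = \frac{1}{23 + \left(-12 + 3^{3} - 6 \cdot 3^{2} + 13 \cdot 3\right)} = \frac{1}{23 + \left(-12 + 27 - 54 + 39\right)} = \frac{1}{23 + 0} = \frac{1}{23} \approx 0.043478$)
$\left(A + S\right) \left(-41\right) = \left(\frac{52}{3} + \frac{1}{23}\right) \left(-41\right) = \frac{1199}{69} \left(-41\right) = - \frac{49159}{69}$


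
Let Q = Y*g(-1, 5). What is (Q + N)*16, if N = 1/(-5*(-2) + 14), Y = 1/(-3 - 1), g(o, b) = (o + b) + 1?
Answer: -58/3 ≈ -19.333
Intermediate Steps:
g(o, b) = 1 + b + o (g(o, b) = (b + o) + 1 = 1 + b + o)
Y = -¼ (Y = 1/(-4) = -¼ ≈ -0.25000)
N = 1/24 (N = 1/(10 + 14) = 1/24 ≈ 0.041667)
Q = -5/4 (Q = -(1 + 5 - 1)/4 = -¼*5 = -5/4 ≈ -1.2500)
(Q + N)*16 = (-5/4 + 1/24)*16 = -29/24*16 = -58/3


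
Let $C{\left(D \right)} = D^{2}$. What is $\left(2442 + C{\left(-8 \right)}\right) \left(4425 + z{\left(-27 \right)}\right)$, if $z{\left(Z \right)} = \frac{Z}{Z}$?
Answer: $11091556$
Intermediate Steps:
$z{\left(Z \right)} = 1$
$\left(2442 + C{\left(-8 \right)}\right) \left(4425 + z{\left(-27 \right)}\right) = \left(2442 + \left(-8\right)^{2}\right) \left(4425 + 1\right) = \left(2442 + 64\right) 4426 = 2506 \cdot 4426 = 11091556$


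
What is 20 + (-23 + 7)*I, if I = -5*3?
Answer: 260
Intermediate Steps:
I = -15
20 + (-23 + 7)*I = 20 + (-23 + 7)*(-15) = 20 - 16*(-15) = 20 + 240 = 260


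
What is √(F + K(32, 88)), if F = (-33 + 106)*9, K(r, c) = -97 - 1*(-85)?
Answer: √645 ≈ 25.397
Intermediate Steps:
K(r, c) = -12 (K(r, c) = -97 + 85 = -12)
F = 657 (F = 73*9 = 657)
√(F + K(32, 88)) = √(657 - 12) = √645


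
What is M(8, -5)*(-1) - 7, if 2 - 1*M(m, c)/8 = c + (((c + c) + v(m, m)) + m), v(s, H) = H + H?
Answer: 49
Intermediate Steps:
v(s, H) = 2*H
M(m, c) = 16 - 24*c - 24*m (M(m, c) = 16 - 8*(c + (((c + c) + 2*m) + m)) = 16 - 8*(c + ((2*c + 2*m) + m)) = 16 - 8*(c + (2*c + 3*m)) = 16 - 8*(3*c + 3*m) = 16 + (-24*c - 24*m) = 16 - 24*c - 24*m)
M(8, -5)*(-1) - 7 = (16 - 24*(-5) - 24*8)*(-1) - 7 = (16 + 120 - 192)*(-1) - 7 = -56*(-1) - 7 = 56 - 7 = 49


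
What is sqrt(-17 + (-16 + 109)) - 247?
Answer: -247 + 2*sqrt(19) ≈ -238.28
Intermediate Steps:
sqrt(-17 + (-16 + 109)) - 247 = sqrt(-17 + 93) - 247 = sqrt(76) - 247 = 2*sqrt(19) - 247 = -247 + 2*sqrt(19)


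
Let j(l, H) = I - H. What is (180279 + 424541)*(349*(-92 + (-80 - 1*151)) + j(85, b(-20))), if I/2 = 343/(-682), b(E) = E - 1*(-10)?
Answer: -23247369568800/341 ≈ -6.8174e+10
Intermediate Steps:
b(E) = 10 + E (b(E) = E + 10 = 10 + E)
I = -343/341 (I = 2*(343/(-682)) = 2*(343*(-1/682)) = 2*(-343/682) = -343/341 ≈ -1.0059)
j(l, H) = -343/341 - H
(180279 + 424541)*(349*(-92 + (-80 - 1*151)) + j(85, b(-20))) = (180279 + 424541)*(349*(-92 + (-80 - 1*151)) + (-343/341 - (10 - 20))) = 604820*(349*(-92 + (-80 - 151)) + (-343/341 - 1*(-10))) = 604820*(349*(-92 - 231) + (-343/341 + 10)) = 604820*(349*(-323) + 3067/341) = 604820*(-112727 + 3067/341) = 604820*(-38436840/341) = -23247369568800/341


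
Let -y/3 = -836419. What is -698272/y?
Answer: -698272/2509257 ≈ -0.27828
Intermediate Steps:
y = 2509257 (y = -3*(-836419) = 2509257)
-698272/y = -698272/2509257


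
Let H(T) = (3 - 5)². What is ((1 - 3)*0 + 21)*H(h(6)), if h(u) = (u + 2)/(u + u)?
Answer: 84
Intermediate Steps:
h(u) = (2 + u)/(2*u) (h(u) = (2 + u)/((2*u)) = (2 + u)*(1/(2*u)) = (2 + u)/(2*u))
H(T) = 4 (H(T) = (-2)² = 4)
((1 - 3)*0 + 21)*H(h(6)) = ((1 - 3)*0 + 21)*4 = (-2*0 + 21)*4 = (0 + 21)*4 = 21*4 = 84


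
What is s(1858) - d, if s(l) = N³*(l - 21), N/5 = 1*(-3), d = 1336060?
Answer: -7535935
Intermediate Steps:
N = -15 (N = 5*(1*(-3)) = 5*(-3) = -15)
s(l) = 70875 - 3375*l (s(l) = (-15)³*(l - 21) = -3375*(-21 + l) = 70875 - 3375*l)
s(1858) - d = (70875 - 3375*1858) - 1*1336060 = (70875 - 6270750) - 1336060 = -6199875 - 1336060 = -7535935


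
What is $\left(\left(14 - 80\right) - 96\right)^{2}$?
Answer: $26244$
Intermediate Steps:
$\left(\left(14 - 80\right) - 96\right)^{2} = \left(-66 - 96\right)^{2} = \left(-162\right)^{2} = 26244$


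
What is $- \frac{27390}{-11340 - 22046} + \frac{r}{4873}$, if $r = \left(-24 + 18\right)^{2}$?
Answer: $\frac{67336683}{81344989} \approx 0.82779$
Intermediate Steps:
$r = 36$ ($r = \left(-6\right)^{2} = 36$)
$- \frac{27390}{-11340 - 22046} + \frac{r}{4873} = - \frac{27390}{-11340 - 22046} + \frac{36}{4873} = - \frac{27390}{-33386} + 36 \cdot \frac{1}{4873} = \left(-27390\right) \left(- \frac{1}{33386}\right) + \frac{36}{4873} = \frac{13695}{16693} + \frac{36}{4873} = \frac{67336683}{81344989}$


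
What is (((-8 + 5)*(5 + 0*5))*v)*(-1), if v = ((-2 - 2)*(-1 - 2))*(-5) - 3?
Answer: -945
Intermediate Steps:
v = -63 (v = -4*(-3)*(-5) - 3 = 12*(-5) - 3 = -60 - 3 = -63)
(((-8 + 5)*(5 + 0*5))*v)*(-1) = (((-8 + 5)*(5 + 0*5))*(-63))*(-1) = (-3*(5 + 0)*(-63))*(-1) = (-3*5*(-63))*(-1) = -15*(-63)*(-1) = 945*(-1) = -945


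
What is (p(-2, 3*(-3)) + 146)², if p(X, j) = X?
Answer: 20736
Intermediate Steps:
(p(-2, 3*(-3)) + 146)² = (-2 + 146)² = 144² = 20736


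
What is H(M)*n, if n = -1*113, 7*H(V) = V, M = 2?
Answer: -226/7 ≈ -32.286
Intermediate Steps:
H(V) = V/7
n = -113
H(M)*n = ((⅐)*2)*(-113) = (2/7)*(-113) = -226/7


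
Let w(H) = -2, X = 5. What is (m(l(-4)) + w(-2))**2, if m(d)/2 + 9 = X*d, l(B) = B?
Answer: 3600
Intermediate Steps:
m(d) = -18 + 10*d (m(d) = -18 + 2*(5*d) = -18 + 10*d)
(m(l(-4)) + w(-2))**2 = ((-18 + 10*(-4)) - 2)**2 = ((-18 - 40) - 2)**2 = (-58 - 2)**2 = (-60)**2 = 3600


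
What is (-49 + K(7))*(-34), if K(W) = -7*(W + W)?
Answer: 4998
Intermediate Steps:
K(W) = -14*W
(-49 + K(7))*(-34) = (-49 - 14*7)*(-34) = (-49 - 98)*(-34) = -147*(-34) = 4998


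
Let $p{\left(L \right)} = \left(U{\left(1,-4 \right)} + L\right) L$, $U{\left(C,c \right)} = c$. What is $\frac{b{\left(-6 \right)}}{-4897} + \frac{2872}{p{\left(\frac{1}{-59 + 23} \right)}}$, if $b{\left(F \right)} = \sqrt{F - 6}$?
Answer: $\frac{3722112}{145} - \frac{2 i \sqrt{3}}{4897} \approx 25670.0 - 0.00070739 i$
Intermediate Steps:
$b{\left(F \right)} = \sqrt{-6 + F}$
$p{\left(L \right)} = L \left(-4 + L\right)$ ($p{\left(L \right)} = \left(-4 + L\right) L = L \left(-4 + L\right)$)
$\frac{b{\left(-6 \right)}}{-4897} + \frac{2872}{p{\left(\frac{1}{-59 + 23} \right)}} = \frac{\sqrt{-6 - 6}}{-4897} + \frac{2872}{\frac{1}{-59 + 23} \left(-4 + \frac{1}{-59 + 23}\right)} = \sqrt{-12} \left(- \frac{1}{4897}\right) + \frac{2872}{\frac{1}{-36} \left(-4 + \frac{1}{-36}\right)} = 2 i \sqrt{3} \left(- \frac{1}{4897}\right) + \frac{2872}{\left(- \frac{1}{36}\right) \left(-4 - \frac{1}{36}\right)} = - \frac{2 i \sqrt{3}}{4897} + \frac{2872}{\left(- \frac{1}{36}\right) \left(- \frac{145}{36}\right)} = - \frac{2 i \sqrt{3}}{4897} + \frac{2872}{\frac{145}{1296}} = - \frac{2 i \sqrt{3}}{4897} + 2872 \cdot \frac{1296}{145} = - \frac{2 i \sqrt{3}}{4897} + \frac{3722112}{145} = \frac{3722112}{145} - \frac{2 i \sqrt{3}}{4897}$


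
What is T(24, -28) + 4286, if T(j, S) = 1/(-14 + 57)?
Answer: 184299/43 ≈ 4286.0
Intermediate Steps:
T(j, S) = 1/43
T(24, -28) + 4286 = 1/43 + 4286 = 184299/43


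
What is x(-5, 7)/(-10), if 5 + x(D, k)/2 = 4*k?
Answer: -23/5 ≈ -4.6000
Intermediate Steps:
x(D, k) = -10 + 8*k (x(D, k) = -10 + 2*(4*k) = -10 + 8*k)
x(-5, 7)/(-10) = (-10 + 8*7)/(-10) = (-10 + 56)*(-⅒) = 46*(-⅒) = -23/5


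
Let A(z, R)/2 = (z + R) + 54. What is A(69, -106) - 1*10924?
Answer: -10890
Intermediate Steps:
A(z, R) = 108 + 2*R + 2*z (A(z, R) = 2*((z + R) + 54) = 2*((R + z) + 54) = 2*(54 + R + z) = 108 + 2*R + 2*z)
A(69, -106) - 1*10924 = (108 + 2*(-106) + 2*69) - 1*10924 = (108 - 212 + 138) - 10924 = 34 - 10924 = -10890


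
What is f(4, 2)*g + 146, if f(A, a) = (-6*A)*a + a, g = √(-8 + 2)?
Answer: 146 - 46*I*√6 ≈ 146.0 - 112.68*I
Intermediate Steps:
g = I*√6 (g = √(-6) = I*√6 ≈ 2.4495*I)
f(A, a) = a - 6*A*a (f(A, a) = -6*A*a + a = a - 6*A*a)
f(4, 2)*g + 146 = (2*(1 - 6*4))*(I*√6) + 146 = (2*(1 - 24))*(I*√6) + 146 = (2*(-23))*(I*√6) + 146 = -46*I*√6 + 146 = 146 - 46*I*√6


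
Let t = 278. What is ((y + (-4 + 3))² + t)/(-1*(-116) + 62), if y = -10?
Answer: 399/178 ≈ 2.2416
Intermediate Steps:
((y + (-4 + 3))² + t)/(-1*(-116) + 62) = ((-10 + (-4 + 3))² + 278)/(-1*(-116) + 62) = ((-10 - 1)² + 278)/(116 + 62) = ((-11)² + 278)/178 = (121 + 278)*(1/178) = 399*(1/178) = 399/178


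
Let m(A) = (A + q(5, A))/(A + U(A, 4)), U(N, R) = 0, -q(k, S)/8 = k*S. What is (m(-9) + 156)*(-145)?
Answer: -16965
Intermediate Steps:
q(k, S) = -8*S*k (q(k, S) = -8*k*S = -8*S*k)
m(A) = -39 (m(A) = (A - 8*A*5)/(A + 0) = (A - 40*A)/A = (-39*A)/A = -39)
(m(-9) + 156)*(-145) = (-39 + 156)*(-145) = 117*(-145) = -16965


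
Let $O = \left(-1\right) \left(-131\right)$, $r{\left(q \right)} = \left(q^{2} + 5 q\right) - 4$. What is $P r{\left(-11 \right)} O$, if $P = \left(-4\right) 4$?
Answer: $-129952$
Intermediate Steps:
$r{\left(q \right)} = -4 + q^{2} + 5 q$
$P = -16$
$O = 131$
$P r{\left(-11 \right)} O = - 16 \left(-4 + \left(-11\right)^{2} + 5 \left(-11\right)\right) 131 = - 16 \left(-4 + 121 - 55\right) 131 = \left(-16\right) 62 \cdot 131 = \left(-992\right) 131 = -129952$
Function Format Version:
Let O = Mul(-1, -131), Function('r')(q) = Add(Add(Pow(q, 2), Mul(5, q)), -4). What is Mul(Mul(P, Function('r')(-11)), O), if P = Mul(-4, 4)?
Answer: -129952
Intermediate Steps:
Function('r')(q) = Add(-4, Pow(q, 2), Mul(5, q))
P = -16
O = 131
Mul(Mul(P, Function('r')(-11)), O) = Mul(Mul(-16, Add(-4, Pow(-11, 2), Mul(5, -11))), 131) = Mul(Mul(-16, Add(-4, 121, -55)), 131) = Mul(Mul(-16, 62), 131) = Mul(-992, 131) = -129952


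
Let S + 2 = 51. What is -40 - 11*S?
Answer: -579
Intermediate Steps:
S = 49 (S = -2 + 51 = 49)
-40 - 11*S = -40 - 11*49 = -40 - 539 = -579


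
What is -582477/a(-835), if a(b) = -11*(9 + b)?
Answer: -83211/1298 ≈ -64.107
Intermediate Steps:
a(b) = -99 - 11*b
-582477/a(-835) = -582477/(-99 - 11*(-835)) = -582477/(-99 + 9185) = -582477/9086 = -582477*1/9086 = -83211/1298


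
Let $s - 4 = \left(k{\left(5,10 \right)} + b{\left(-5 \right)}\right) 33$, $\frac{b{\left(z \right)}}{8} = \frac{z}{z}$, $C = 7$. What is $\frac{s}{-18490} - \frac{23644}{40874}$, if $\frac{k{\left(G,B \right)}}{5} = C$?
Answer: $- \frac{247670631}{377880130} \approx -0.65542$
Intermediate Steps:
$b{\left(z \right)} = 8$ ($b{\left(z \right)} = 8 \frac{z}{z} = 8 \cdot 1 = 8$)
$k{\left(G,B \right)} = 35$ ($k{\left(G,B \right)} = 5 \cdot 7 = 35$)
$s = 1423$ ($s = 4 + \left(35 + 8\right) 33 = 4 + 43 \cdot 33 = 4 + 1419 = 1423$)
$\frac{s}{-18490} - \frac{23644}{40874} = \frac{1423}{-18490} - \frac{23644}{40874} = 1423 \left(- \frac{1}{18490}\right) - \frac{11822}{20437} = - \frac{1423}{18490} - \frac{11822}{20437} = - \frac{247670631}{377880130}$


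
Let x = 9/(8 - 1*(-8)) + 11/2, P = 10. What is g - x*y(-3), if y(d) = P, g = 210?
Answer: 1195/8 ≈ 149.38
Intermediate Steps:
y(d) = 10
x = 97/16 (x = 9/(8 + 8) + 11*(1/2) = 9/16 + 11/2 = 97/16 ≈ 6.0625)
g - x*y(-3) = 210 - 97*10/16 = 210 - 1*485/8 = 210 - 485/8 = 1195/8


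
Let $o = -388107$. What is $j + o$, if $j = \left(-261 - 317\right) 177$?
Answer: $-490413$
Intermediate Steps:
$j = -102306$ ($j = \left(-578\right) 177 = -102306$)
$j + o = -102306 - 388107 = -490413$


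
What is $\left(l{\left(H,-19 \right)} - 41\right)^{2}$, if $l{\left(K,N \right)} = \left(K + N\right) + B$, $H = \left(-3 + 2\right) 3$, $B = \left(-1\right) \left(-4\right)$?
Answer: $3481$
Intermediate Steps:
$B = 4$
$H = -3$ ($H = \left(-1\right) 3 = -3$)
$l{\left(K,N \right)} = 4 + K + N$ ($l{\left(K,N \right)} = \left(K + N\right) + 4 = 4 + K + N$)
$\left(l{\left(H,-19 \right)} - 41\right)^{2} = \left(\left(4 - 3 - 19\right) - 41\right)^{2} = \left(-18 - 41\right)^{2} = \left(-59\right)^{2} = 3481$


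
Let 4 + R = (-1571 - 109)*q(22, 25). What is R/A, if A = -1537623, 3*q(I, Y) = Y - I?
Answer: 1684/1537623 ≈ 0.0010952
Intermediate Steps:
q(I, Y) = -I/3 + Y/3 (q(I, Y) = (Y - I)/3 = -I/3 + Y/3)
R = -1684 (R = -4 + (-1571 - 109)*(-⅓*22 + (⅓)*25) = -4 - 1680*(-22/3 + 25/3) = -4 - 1680*1 = -4 - 1680 = -1684)
R/A = -1684/(-1537623) = -1684*(-1/1537623) = 1684/1537623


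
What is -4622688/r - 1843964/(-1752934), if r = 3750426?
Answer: -32989345498/182618034719 ≈ -0.18065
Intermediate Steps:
-4622688/r - 1843964/(-1752934) = -4622688/3750426 - 1843964/(-1752934) = -4622688*1/3750426 - 1843964*(-1/1752934) = -256816/208357 + 921982/876467 = -32989345498/182618034719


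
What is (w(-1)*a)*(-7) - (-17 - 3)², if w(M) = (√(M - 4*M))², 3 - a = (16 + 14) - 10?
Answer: -43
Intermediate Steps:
a = -17 (a = 3 - ((16 + 14) - 10) = 3 - (30 - 10) = 3 - 1*20 = 3 - 20 = -17)
w(M) = -3*M (w(M) = (√(-3*M))² = (√3*√(-M))² = -3*M)
(w(-1)*a)*(-7) - (-17 - 3)² = (-3*(-1)*(-17))*(-7) - (-17 - 3)² = (3*(-17))*(-7) - 1*(-20)² = -51*(-7) - 1*400 = 357 - 400 = -43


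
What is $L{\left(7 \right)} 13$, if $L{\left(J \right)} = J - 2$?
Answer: $65$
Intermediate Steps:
$L{\left(J \right)} = -2 + J$
$L{\left(7 \right)} 13 = \left(-2 + 7\right) 13 = 5 \cdot 13 = 65$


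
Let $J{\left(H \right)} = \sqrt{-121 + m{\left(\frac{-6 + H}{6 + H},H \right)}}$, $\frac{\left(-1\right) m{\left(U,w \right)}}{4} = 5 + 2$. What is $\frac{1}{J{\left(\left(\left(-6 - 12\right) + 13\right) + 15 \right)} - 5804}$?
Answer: $- \frac{5804}{33686565} - \frac{i \sqrt{149}}{33686565} \approx -0.00017229 - 3.6236 \cdot 10^{-7} i$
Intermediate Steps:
$m{\left(U,w \right)} = -28$ ($m{\left(U,w \right)} = - 4 \left(5 + 2\right) = \left(-4\right) 7 = -28$)
$J{\left(H \right)} = i \sqrt{149}$ ($J{\left(H \right)} = \sqrt{-121 - 28} = \sqrt{-149} = i \sqrt{149}$)
$\frac{1}{J{\left(\left(\left(-6 - 12\right) + 13\right) + 15 \right)} - 5804} = \frac{1}{i \sqrt{149} - 5804} = \frac{1}{-5804 + i \sqrt{149}}$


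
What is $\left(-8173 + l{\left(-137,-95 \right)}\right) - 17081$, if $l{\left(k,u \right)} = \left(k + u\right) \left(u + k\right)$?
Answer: $28570$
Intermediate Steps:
$l{\left(k,u \right)} = \left(k + u\right)^{2}$ ($l{\left(k,u \right)} = \left(k + u\right) \left(k + u\right) = \left(k + u\right)^{2}$)
$\left(-8173 + l{\left(-137,-95 \right)}\right) - 17081 = \left(-8173 + \left(-137 - 95\right)^{2}\right) - 17081 = \left(-8173 + \left(-232\right)^{2}\right) - 17081 = \left(-8173 + 53824\right) - 17081 = 45651 - 17081 = 28570$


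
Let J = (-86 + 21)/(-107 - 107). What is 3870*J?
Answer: 125775/107 ≈ 1175.5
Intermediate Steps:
J = 65/214 (J = -65/(-214) = -65*(-1/214) = 65/214 ≈ 0.30374)
3870*J = 3870*(65/214) = 125775/107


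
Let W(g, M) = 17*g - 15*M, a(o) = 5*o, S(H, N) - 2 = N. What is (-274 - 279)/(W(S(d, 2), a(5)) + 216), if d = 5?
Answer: 79/13 ≈ 6.0769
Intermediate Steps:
S(H, N) = 2 + N
W(g, M) = -15*M + 17*g
(-274 - 279)/(W(S(d, 2), a(5)) + 216) = (-274 - 279)/((-75*5 + 17*(2 + 2)) + 216) = -553/((-15*25 + 17*4) + 216) = -553/((-375 + 68) + 216) = -553/(-307 + 216) = -553/(-91) = -553*(-1/91) = 79/13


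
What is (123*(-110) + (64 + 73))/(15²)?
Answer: -13393/225 ≈ -59.524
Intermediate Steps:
(123*(-110) + (64 + 73))/(15²) = (-13530 + 137)/225 = -13393*1/225 = -13393/225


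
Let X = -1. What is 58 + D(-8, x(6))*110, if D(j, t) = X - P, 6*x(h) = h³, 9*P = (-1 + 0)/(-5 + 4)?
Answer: -578/9 ≈ -64.222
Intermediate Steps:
P = ⅑ (P = ((-1 + 0)/(-5 + 4))/9 = (-1/(-1))/9 = (-1*(-1))/9 = (⅑)*1 = ⅑ ≈ 0.11111)
x(h) = h³/6
D(j, t) = -10/9 (D(j, t) = -1 - 1*⅑ = -1 - ⅑ = -10/9)
58 + D(-8, x(6))*110 = 58 - 10/9*110 = 58 - 1100/9 = -578/9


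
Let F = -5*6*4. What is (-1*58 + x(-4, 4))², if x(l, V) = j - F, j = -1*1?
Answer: 3721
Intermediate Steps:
F = -120 (F = -30*4 = -120)
j = -1
x(l, V) = 119 (x(l, V) = -1 - 1*(-120) = -1 + 120 = 119)
(-1*58 + x(-4, 4))² = (-1*58 + 119)² = (-58 + 119)² = 61² = 3721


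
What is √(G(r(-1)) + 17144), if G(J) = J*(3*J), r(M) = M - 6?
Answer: √17291 ≈ 131.50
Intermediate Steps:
r(M) = -6 + M
G(J) = 3*J²
√(G(r(-1)) + 17144) = √(3*(-6 - 1)² + 17144) = √(3*(-7)² + 17144) = √(3*49 + 17144) = √(147 + 17144) = √17291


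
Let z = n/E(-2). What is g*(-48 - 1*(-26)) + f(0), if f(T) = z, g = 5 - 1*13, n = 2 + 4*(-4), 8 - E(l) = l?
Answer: 873/5 ≈ 174.60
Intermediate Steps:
E(l) = 8 - l
n = -14 (n = 2 - 16 = -14)
z = -7/5 (z = -14/(8 - 1*(-2)) = -14/(8 + 2) = -14/10 = -14*⅒ = -7/5 ≈ -1.4000)
g = -8 (g = 5 - 13 = -8)
f(T) = -7/5
g*(-48 - 1*(-26)) + f(0) = -8*(-48 - 1*(-26)) - 7/5 = -8*(-48 + 26) - 7/5 = -8*(-22) - 7/5 = 176 - 7/5 = 873/5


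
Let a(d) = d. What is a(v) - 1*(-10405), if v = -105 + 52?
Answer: 10352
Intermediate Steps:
v = -53
a(v) - 1*(-10405) = -53 - 1*(-10405) = -53 + 10405 = 10352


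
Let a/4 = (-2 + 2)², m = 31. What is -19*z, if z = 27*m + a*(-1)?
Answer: -15903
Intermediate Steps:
a = 0 (a = 4*(-2 + 2)² = 4*0² = 4*0 = 0)
z = 837 (z = 27*31 + 0*(-1) = 837 + 0 = 837)
-19*z = -19*837 = -15903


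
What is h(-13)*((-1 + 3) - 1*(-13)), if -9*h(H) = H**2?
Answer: -845/3 ≈ -281.67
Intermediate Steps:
h(H) = -H**2/9
h(-13)*((-1 + 3) - 1*(-13)) = (-1/9*(-13)**2)*((-1 + 3) - 1*(-13)) = (-1/9*169)*(2 + 13) = -169/9*15 = -845/3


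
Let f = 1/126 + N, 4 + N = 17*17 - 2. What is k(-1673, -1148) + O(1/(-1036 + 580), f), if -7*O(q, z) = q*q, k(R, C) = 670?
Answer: 975219839/1455552 ≈ 670.00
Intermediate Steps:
N = 283 (N = -4 + (17*17 - 2) = -4 + (289 - 2) = -4 + 287 = 283)
f = 35659/126 (f = 1/126 + 283 = 35659/126 ≈ 283.01)
O(q, z) = -q²/7 (O(q, z) = -q*q/7 = -q²/7)
k(-1673, -1148) + O(1/(-1036 + 580), f) = 670 - 1/(7*(-1036 + 580)²) = 670 - (1/(-456))²/7 = 670 - (-1/456)²/7 = 670 - ⅐*1/207936 = 670 - 1/1455552 = 975219839/1455552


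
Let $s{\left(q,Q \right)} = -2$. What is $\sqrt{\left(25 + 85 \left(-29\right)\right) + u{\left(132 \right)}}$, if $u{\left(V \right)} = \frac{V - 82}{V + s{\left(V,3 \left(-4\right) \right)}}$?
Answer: $\frac{i \sqrt{412295}}{13} \approx 49.392 i$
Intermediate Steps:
$u{\left(V \right)} = \frac{-82 + V}{-2 + V}$ ($u{\left(V \right)} = \frac{V - 82}{V - 2} = \frac{-82 + V}{-2 + V}$)
$\sqrt{\left(25 + 85 \left(-29\right)\right) + u{\left(132 \right)}} = \sqrt{\left(25 + 85 \left(-29\right)\right) + \frac{-82 + 132}{-2 + 132}} = \sqrt{\left(25 - 2465\right) + \frac{1}{130} \cdot 50} = \sqrt{-2440 + \frac{1}{130} \cdot 50} = \sqrt{-2440 + \frac{5}{13}} = \sqrt{- \frac{31715}{13}} = \frac{i \sqrt{412295}}{13}$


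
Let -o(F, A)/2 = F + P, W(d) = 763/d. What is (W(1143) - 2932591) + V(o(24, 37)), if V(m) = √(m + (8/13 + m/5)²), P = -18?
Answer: -3351950750/1143 + 2*I*√9311/65 ≈ -2.9326e+6 + 2.969*I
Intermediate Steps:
o(F, A) = 36 - 2*F (o(F, A) = -2*(F - 18) = -2*(-18 + F) = 36 - 2*F)
V(m) = √(m + (8/13 + m/5)²) (V(m) = √(m + (8*(1/13) + m*(⅕))²) = √(m + (8/13 + m/5)²))
(W(1143) - 2932591) + V(o(24, 37)) = (763/1143 - 2932591) + √((40 + 13*(36 - 2*24))² + 4225*(36 - 2*24))/65 = (763*(1/1143) - 2932591) + √((40 + 13*(36 - 48))² + 4225*(36 - 48))/65 = (763/1143 - 2932591) + √((40 + 13*(-12))² + 4225*(-12))/65 = -3351950750/1143 + √((40 - 156)² - 50700)/65 = -3351950750/1143 + √((-116)² - 50700)/65 = -3351950750/1143 + √(13456 - 50700)/65 = -3351950750/1143 + √(-37244)/65 = -3351950750/1143 + (2*I*√9311)/65 = -3351950750/1143 + 2*I*√9311/65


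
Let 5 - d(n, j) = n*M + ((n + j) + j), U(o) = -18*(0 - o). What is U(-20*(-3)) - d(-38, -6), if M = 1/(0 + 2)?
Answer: 1006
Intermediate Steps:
U(o) = 18*o (U(o) = -(-18)*o = 18*o)
M = ½ (M = 1/2 = ½ ≈ 0.50000)
d(n, j) = 5 - 2*j - 3*n/2 (d(n, j) = 5 - (n*(½) + ((n + j) + j)) = 5 - (n/2 + ((j + n) + j)) = 5 - (n/2 + (n + 2*j)) = 5 - (2*j + 3*n/2) = 5 + (-2*j - 3*n/2) = 5 - 2*j - 3*n/2)
U(-20*(-3)) - d(-38, -6) = 18*(-20*(-3)) - (5 - 2*(-6) - 3/2*(-38)) = 18*60 - (5 + 12 + 57) = 1080 - 1*74 = 1080 - 74 = 1006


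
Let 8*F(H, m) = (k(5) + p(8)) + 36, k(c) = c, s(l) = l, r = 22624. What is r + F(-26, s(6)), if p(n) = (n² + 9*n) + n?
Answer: 181177/8 ≈ 22647.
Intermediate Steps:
p(n) = n² + 10*n
F(H, m) = 185/8 (F(H, m) = ((5 + 8*(10 + 8)) + 36)/8 = ((5 + 8*18) + 36)/8 = ((5 + 144) + 36)/8 = (149 + 36)/8 = (⅛)*185 = 185/8)
r + F(-26, s(6)) = 22624 + 185/8 = 181177/8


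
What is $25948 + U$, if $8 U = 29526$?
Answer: $\frac{118555}{4} \approx 29639.0$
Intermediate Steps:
$U = \frac{14763}{4}$ ($U = \frac{1}{8} \cdot 29526 = \frac{14763}{4} \approx 3690.8$)
$25948 + U = 25948 + \frac{14763}{4} = \frac{118555}{4}$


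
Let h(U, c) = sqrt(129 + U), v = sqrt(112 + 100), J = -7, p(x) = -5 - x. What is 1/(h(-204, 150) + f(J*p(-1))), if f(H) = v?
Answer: 1/(2*sqrt(53) + 5*I*sqrt(3)) ≈ 0.050732 - 0.030175*I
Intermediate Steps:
v = 2*sqrt(53) (v = sqrt(212) = 2*sqrt(53) ≈ 14.560)
f(H) = 2*sqrt(53)
1/(h(-204, 150) + f(J*p(-1))) = 1/(sqrt(129 - 204) + 2*sqrt(53)) = 1/(sqrt(-75) + 2*sqrt(53)) = 1/(5*I*sqrt(3) + 2*sqrt(53)) = 1/(2*sqrt(53) + 5*I*sqrt(3))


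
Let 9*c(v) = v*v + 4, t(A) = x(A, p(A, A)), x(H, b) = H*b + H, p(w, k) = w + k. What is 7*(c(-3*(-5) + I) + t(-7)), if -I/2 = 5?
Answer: 5936/9 ≈ 659.56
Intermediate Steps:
I = -10 (I = -2*5 = -10)
p(w, k) = k + w
x(H, b) = H + H*b
t(A) = A*(1 + 2*A) (t(A) = A*(1 + (A + A)) = A*(1 + 2*A))
c(v) = 4/9 + v²/9 (c(v) = (v*v + 4)/9 = (v² + 4)/9 = (4 + v²)/9 = 4/9 + v²/9)
7*(c(-3*(-5) + I) + t(-7)) = 7*((4/9 + (-3*(-5) - 10)²/9) - 7*(1 + 2*(-7))) = 7*((4/9 + (15 - 10)²/9) - 7*(1 - 14)) = 7*((4/9 + (⅑)*5²) - 7*(-13)) = 7*((4/9 + (⅑)*25) + 91) = 7*((4/9 + 25/9) + 91) = 7*(29/9 + 91) = 7*(848/9) = 5936/9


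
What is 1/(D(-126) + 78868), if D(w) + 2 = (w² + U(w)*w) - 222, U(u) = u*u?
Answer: -1/1905856 ≈ -5.2470e-7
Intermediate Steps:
U(u) = u²
D(w) = -224 + w² + w³ (D(w) = -2 + ((w² + w²*w) - 222) = -2 + ((w² + w³) - 222) = -2 + (-222 + w² + w³) = -224 + w² + w³)
1/(D(-126) + 78868) = 1/((-224 + (-126)² + (-126)³) + 78868) = 1/((-224 + 15876 - 2000376) + 78868) = 1/(-1984724 + 78868) = 1/(-1905856) = -1/1905856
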